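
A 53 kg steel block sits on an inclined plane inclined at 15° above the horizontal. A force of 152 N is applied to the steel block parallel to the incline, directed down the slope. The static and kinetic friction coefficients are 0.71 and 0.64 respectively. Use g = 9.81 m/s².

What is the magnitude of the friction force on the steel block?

Normal force: N = m g cos θ = 53 × 9.81 × cos 15° = 502.2 N.
For equilibrium along the incline the friction force must supply f = m g sin θ + P = 134.6 + 152 = 286.6 N (positive meaning up-slope).
Maximum static friction available: μ_s N = 0.71 × 502.2 = 356.6 N.
Since |286.6| ≤ 356.6 N, static friction is sufficient; f equals the required value, not μ_s N.

f ≈ 287 N (up the incline)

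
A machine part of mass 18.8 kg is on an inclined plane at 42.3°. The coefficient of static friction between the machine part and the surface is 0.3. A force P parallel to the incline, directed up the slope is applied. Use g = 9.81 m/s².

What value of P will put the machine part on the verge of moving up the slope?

P ≈ 165 N

At impending motion up the slope, friction acts down-slope at its limit: f = μ_s N.
P is parallel to the surface, so N = m g cos θ = 136 N.
Along the incline: P = m g sin θ + μ_s N = 124 + 0.3×136 = 165 N.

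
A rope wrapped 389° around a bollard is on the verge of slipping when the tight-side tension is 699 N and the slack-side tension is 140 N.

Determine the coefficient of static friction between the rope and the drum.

T₂/T₁ = e^{μβ} → μ = ln(T₂/T₁)/β.
β = 389° = 6.789 rad.
μ = ln(699/140)/6.789 = ln(4.993)/6.789 = 0.237.

μ ≈ 0.237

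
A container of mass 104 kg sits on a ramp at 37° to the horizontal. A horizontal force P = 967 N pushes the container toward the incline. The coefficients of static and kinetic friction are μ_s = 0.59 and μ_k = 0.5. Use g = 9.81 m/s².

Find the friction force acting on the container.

f ≈ 158 N (down the incline)

The horizontal push has a component P sin θ into the surface, so N = m g cos θ + P sin θ = 814.8 + 582 = 1397 N.
Parallel to the incline: P cos θ − m g sin θ = 772.3 − 614 = 158.3 N; the friction needed to balance this is 158.3 N acting down the slope.
The limit of static friction is μ_s N = 824.1 N.
|f_req| = 158.3 ≤ 824.1 N → the container is in equilibrium; friction equals the required value.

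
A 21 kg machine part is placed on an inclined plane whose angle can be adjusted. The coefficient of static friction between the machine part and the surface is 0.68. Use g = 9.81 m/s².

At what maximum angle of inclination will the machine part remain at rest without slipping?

θ_max ≈ 34.2°

At the slip threshold, m g sin θ = μ_s · m g cos θ, so tan θ = μ_s.
θ_max = arctan(0.68) = 34.2°.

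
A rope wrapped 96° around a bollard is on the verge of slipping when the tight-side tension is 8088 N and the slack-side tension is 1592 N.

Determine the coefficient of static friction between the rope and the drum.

T₂/T₁ = e^{μβ} → μ = ln(T₂/T₁)/β.
β = 96° = 1.676 rad.
μ = ln(8088/1592)/1.676 = ln(5.08)/1.676 = 0.97.

μ ≈ 0.97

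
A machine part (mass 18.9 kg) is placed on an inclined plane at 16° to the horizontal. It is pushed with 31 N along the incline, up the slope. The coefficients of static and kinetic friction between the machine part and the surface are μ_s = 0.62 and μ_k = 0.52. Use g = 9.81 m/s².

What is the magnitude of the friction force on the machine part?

Normal force: N = m g cos θ = 18.9 × 9.81 × cos 16° = 178.2 N.
Parallel to the incline, ΣF = 0 gives f = m g sin θ − P = 51.11 − 31 = 20.11 N (up-slope positive).
The static-friction ceiling is μ_s N = 0.62 × 178.2 = 110.5 N.
Since |20.11| ≤ 110.5 N, static friction is sufficient; f equals the required value, not μ_s N.

f ≈ 20.1 N (up the incline)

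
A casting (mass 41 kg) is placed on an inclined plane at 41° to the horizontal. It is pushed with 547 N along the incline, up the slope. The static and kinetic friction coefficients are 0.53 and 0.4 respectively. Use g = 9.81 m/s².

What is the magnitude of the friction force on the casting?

f ≈ 121 N (down the incline)

The normal reaction is N = m g cos θ = 303.6 N.
Parallel to the incline, ΣF = 0 gives f = m g sin θ − P = 263.9 − 547 = -283.1 N (up-slope positive).
Maximum static friction available: μ_s N = 0.53 × 303.6 = 160.9 N.
Since |-283.1| > 160.9 N, static friction cannot hold it; the casting slides up the incline and kinetic friction applies: f = μ_k N = 0.4 × 303.6 = 121 N.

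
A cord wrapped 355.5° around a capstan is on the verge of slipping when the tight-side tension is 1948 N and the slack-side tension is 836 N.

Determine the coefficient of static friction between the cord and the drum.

μ ≈ 0.136

T₂/T₁ = e^{μβ} → μ = ln(T₂/T₁)/β.
β = 355.5° = 6.205 rad.
μ = ln(1948/836)/6.205 = ln(2.33)/6.205 = 0.136.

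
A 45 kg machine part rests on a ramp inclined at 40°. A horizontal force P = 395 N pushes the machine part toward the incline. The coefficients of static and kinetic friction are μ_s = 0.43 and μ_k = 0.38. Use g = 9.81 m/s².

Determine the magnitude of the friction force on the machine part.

f ≈ 18.8 N (down the incline)

Normal direction: N = m g cos θ + P sin θ = 592.1 N.
Parallel to the incline: P cos θ − m g sin θ = 302.6 − 283.8 = 18.83 N; the friction needed to balance this is 18.83 N acting down the slope.
Maximum static friction: μ_s N = 0.43 × 592.1 = 254.6 N.
Since 18.83 N is within the 254.6 N limit, the machine part stays put and friction is exactly 18.8 N.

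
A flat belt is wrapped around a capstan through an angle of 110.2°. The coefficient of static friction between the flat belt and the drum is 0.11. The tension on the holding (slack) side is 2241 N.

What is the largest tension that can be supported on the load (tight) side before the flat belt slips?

At impending slip the capstan equation gives T₂/T₁ = e^{μβ} with β in radians.
β = 110.2° × π/180 = 1.923 rad.
e^{μβ} = e^{0.11×1.923} = 1.236.
T₂ = T₁ · e^{μβ} = 2241 × 1.236 = 2770 N.

T_max ≈ 2770 N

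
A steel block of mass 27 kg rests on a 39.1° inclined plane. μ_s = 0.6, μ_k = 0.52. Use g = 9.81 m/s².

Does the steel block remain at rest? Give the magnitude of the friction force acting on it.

f ≈ 107 N

N = m g cos θ = 206 N.
Down-slope weight component: m g sin θ = 167 N.
μ_s N = 123 N.
167 > 123 N, so it slides; kinetic friction f = μ_k N = 0.52×206 = 107 N.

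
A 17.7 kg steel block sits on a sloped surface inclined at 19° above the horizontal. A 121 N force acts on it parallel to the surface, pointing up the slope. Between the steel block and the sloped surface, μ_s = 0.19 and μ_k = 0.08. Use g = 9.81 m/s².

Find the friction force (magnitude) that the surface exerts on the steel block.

Perpendicular to the surface, N = m g cos θ = 17.7·9.81·cos 19° = 164.2 N.
Parallel to the incline, ΣF = 0 gives f = m g sin θ − P = 56.53 − 121 = -64.47 N (up-slope positive).
The static-friction ceiling is μ_s N = 0.19 × 164.2 = 31.19 N.
|-64.47| exceeds 31.19 N, so the steel block slips up-slope; friction is kinetic, f = μ_k N = 0.08×164.2 = 13.1 N.

f ≈ 13.1 N (down the incline)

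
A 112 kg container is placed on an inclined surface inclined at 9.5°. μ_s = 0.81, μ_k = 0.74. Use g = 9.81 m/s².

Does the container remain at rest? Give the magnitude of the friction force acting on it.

N = m g cos θ = 1080 N.
Down-slope weight component: m g sin θ = 181 N.
μ_s N = 878 N.
181 ≤ 878 N, so it stays put; friction = 181 N.

f ≈ 181 N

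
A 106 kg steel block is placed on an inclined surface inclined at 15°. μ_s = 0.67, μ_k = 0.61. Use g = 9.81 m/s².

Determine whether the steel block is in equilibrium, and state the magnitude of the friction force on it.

f ≈ 269 N

N = m g cos θ = 1000 N.
Down-slope weight component: m g sin θ = 269 N.
μ_s N = 673 N.
269 ≤ 673 N, so it stays put; friction = 269 N.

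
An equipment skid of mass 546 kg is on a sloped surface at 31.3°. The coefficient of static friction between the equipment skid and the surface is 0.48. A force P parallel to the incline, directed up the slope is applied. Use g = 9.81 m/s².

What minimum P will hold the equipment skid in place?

P_min ≈ 586 N

The equipment skid tends to slide down (tan θ > μ_s), so at the point of impending slip friction acts up-slope at its limit: f = μ_s N.
P is parallel to the surface, so N = m g cos θ = 4580 N.
Along the incline: P + μ_s N = m g sin θ, so P = 2780 − 0.48×4580 = 586 N.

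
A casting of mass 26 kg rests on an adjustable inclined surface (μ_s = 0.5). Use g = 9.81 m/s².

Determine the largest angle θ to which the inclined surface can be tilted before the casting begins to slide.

At the slip threshold, m g sin θ = μ_s · m g cos θ, so tan θ = μ_s.
θ_max = arctan(0.5) = 26.6°.

θ_max ≈ 26.6°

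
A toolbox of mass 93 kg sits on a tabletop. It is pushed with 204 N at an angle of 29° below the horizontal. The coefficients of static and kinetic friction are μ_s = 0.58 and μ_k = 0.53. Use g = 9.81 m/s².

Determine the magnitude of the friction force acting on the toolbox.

Vertical equilibrium gives N = m g + P sin α = 1011 N.
For equilibrium, f = P cos α = 204×cos 29° = 178.4 N.
μ_s N = 0.58 × 1011 = 586.5 N.
178.4 ≤ 586.5 N → static; friction equals the required 178 N.

f ≈ 178 N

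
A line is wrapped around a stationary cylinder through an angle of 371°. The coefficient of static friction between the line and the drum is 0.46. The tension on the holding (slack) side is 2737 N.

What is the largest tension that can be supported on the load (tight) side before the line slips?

T_max ≈ 53800 N

At impending slip the capstan equation gives T₂/T₁ = e^{μβ} with β in radians.
β = 371° × π/180 = 6.475 rad.
e^{μβ} = e^{0.46×6.475} = 19.66.
T₂ = T₁ · e^{μβ} = 2737 × 19.66 = 53800 N.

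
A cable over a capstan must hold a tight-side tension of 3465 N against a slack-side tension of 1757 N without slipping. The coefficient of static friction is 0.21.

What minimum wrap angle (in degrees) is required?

T₂/T₁ = e^{μβ} → β = ln(T₂/T₁)/μ.
β = ln(3465/1757)/0.21 = 0.6791/0.21 = 3.234 rad.
In degrees: β = 3.234 × 180/π = 185°.

β_min ≈ 185°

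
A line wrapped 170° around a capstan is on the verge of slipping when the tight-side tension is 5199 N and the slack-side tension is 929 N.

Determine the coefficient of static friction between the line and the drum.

T₂/T₁ = e^{μβ} → μ = ln(T₂/T₁)/β.
β = 170° = 2.967 rad.
μ = ln(5199/929)/2.967 = ln(5.596)/2.967 = 0.58.

μ ≈ 0.58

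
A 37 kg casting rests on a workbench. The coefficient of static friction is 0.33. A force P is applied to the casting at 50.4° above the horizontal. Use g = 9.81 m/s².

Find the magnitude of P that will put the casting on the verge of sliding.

P ≈ 134 N

N = m g − P sin α (the pull lifts the casting).
At impending slip, P cos α = μ_s N = μ_s (m g − P sin α).
Solving: P (cos α + μ_s sin α) = μ_s m g → P = 0.33×363/(cos 50.4° + 0.33 sin 50.4°) = 120/0.8917 = 134 N.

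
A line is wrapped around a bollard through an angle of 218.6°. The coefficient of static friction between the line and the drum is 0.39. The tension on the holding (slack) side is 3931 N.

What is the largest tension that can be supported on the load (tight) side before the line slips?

T_max ≈ 17400 N

At impending slip the capstan equation gives T₂/T₁ = e^{μβ} with β in radians.
β = 218.6° × π/180 = 3.815 rad.
e^{μβ} = e^{0.39×3.815} = 4.428.
T₂ = T₁ · e^{μβ} = 3931 × 4.428 = 17400 N.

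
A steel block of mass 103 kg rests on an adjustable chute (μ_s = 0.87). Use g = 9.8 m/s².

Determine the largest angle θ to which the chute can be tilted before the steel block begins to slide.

θ_max ≈ 41°

At the slip threshold, m g sin θ = μ_s · m g cos θ, so tan θ = μ_s.
θ_max = arctan(0.87) = 41°.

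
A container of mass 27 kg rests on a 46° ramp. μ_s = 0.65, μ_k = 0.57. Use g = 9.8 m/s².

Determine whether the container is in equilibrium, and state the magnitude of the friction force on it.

N = m g cos θ = 184 N.
Down-slope weight component: m g sin θ = 190 N.
μ_s N = 119 N.
190 > 119 N, so it slides; kinetic friction f = μ_k N = 0.57×184 = 105 N.

f ≈ 105 N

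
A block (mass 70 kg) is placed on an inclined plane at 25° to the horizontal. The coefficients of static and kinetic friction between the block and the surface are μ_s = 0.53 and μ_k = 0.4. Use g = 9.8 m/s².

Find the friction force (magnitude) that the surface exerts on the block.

The normal reaction is N = m g cos θ = 621.7 N.
For equilibrium along the incline, friction must balance the weight component: f = m g sin θ = 289.9 N up the slope.
The static-friction ceiling is μ_s N = 0.53 × 621.7 = 329.5 N.
Since |289.9| ≤ 329.5 N, static friction is sufficient; f equals the required value, not μ_s N.

f ≈ 290 N (up the incline)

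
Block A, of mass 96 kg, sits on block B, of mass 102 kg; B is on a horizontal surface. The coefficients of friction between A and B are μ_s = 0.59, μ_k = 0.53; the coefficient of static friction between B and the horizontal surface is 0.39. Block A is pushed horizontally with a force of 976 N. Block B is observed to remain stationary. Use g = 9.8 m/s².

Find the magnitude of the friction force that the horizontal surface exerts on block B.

f ≈ 499 N

Between the blocks, N₁ = m_A g = 940.8 N.
So the A–B interface can sustain at most μ_s N₁ = 555.1 N of static friction.
P = 976 N exceeds that limit, so A slips over B and the interface friction becomes kinetic: f₁ = μ_k N₁ = 0.53×940.8 = 499 N.
By Newton's third law B feels 499 N forward from A. With B stationary, the floor's static friction on B balances it: f₂ = 499 N (well within μ_s(m_A+m_B)g = 756.8 N).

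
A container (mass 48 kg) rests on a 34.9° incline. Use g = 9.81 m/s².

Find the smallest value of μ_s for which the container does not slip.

At the slip threshold m g sin θ = μ_s m g cos θ, so μ_s,min = tan θ.
μ_s,min = tan 34.9° = 0.698.

μ_s,min ≈ 0.698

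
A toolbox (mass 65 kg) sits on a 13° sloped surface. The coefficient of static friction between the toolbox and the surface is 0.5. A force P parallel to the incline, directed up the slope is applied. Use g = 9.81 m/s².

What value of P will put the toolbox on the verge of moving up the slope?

At impending motion up the slope, friction acts down-slope at its limit: f = μ_s N.
P is parallel to the surface, so N = m g cos θ = 621 N.
Along the incline: P = m g sin θ + μ_s N = 143 + 0.5×621 = 454 N.

P ≈ 454 N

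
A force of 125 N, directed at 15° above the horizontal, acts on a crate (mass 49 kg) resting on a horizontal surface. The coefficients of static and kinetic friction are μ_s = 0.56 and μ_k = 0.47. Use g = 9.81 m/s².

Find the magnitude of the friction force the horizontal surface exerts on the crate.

f ≈ 121 N

The vertical component of P reduces the normal force: N = m g − P sin α = 480.7 − 32.35 = 448.3 N.
Horizontally, friction must balance P cos α = 120.7 N.
μ_s N = 0.56 × 448.3 = 251.1 N.
120.7 ≤ 251.1 N → static; friction equals the required 121 N.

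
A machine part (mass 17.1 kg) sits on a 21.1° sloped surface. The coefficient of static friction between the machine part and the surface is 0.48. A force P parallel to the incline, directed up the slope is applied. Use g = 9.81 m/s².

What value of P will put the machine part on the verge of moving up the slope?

At impending motion up the slope, friction acts down-slope at its limit: f = μ_s N.
P is parallel to the surface, so N = m g cos θ = 157 N.
Along the incline: P = m g sin θ + μ_s N = 60.4 + 0.48×157 = 136 N.

P ≈ 136 N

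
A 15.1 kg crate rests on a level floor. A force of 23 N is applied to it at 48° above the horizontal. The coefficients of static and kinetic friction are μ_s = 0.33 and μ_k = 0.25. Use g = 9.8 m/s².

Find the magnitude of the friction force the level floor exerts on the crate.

f ≈ 15.4 N

The vertical component of P reduces the normal force: N = m g − P sin α = 148 − 17.09 = 130.9 N.
For equilibrium, f = P cos α = 23×cos 48° = 15.39 N.
The static-friction limit is μ_s N = 43.19 N.
15.39 ≤ 43.19 N → static; friction equals the required 15.4 N.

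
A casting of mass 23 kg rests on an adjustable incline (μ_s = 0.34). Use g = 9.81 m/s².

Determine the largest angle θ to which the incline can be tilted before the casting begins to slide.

At the slip threshold, m g sin θ = μ_s · m g cos θ, so tan θ = μ_s.
θ_max = arctan(0.34) = 18.8°.

θ_max ≈ 18.8°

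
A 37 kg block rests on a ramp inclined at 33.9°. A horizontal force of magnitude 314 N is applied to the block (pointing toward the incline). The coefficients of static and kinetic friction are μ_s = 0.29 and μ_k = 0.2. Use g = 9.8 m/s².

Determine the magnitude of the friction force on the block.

The horizontal push has a component P sin θ into the surface, so N = m g cos θ + P sin θ = 301 + 175.1 = 476.1 N.
Parallel to the incline: P cos θ − m g sin θ = 260.6 − 202.2 = 58.39 N; the friction needed to balance this is 58.39 N acting down the slope.
The limit of static friction is μ_s N = 138.1 N.
|f_req| = 58.39 ≤ 138.1 N → the block is in equilibrium; friction equals the required value.

f ≈ 58.4 N (down the incline)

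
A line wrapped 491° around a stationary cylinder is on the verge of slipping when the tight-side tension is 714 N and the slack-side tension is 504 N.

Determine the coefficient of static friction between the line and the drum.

T₂/T₁ = e^{μβ} → μ = ln(T₂/T₁)/β.
β = 491° = 8.57 rad.
μ = ln(714/504)/8.57 = ln(1.417)/8.57 = 0.0406.

μ ≈ 0.0406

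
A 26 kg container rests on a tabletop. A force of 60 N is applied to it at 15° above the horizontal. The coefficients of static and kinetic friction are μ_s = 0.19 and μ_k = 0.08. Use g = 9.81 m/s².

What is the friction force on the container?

f ≈ 19.2 N

Vertical equilibrium gives N = m g − P sin α = 239.5 N.
For equilibrium, f = P cos α = 60×cos 15° = 57.96 N.
μ_s N = 0.19 × 239.5 = 45.51 N.
The required friction exceeds μ_s N, so the container moves and f = μ_k N = 19.2 N.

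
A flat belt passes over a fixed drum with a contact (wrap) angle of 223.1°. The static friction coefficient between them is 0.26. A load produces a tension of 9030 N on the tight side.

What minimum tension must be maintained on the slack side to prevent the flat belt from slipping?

T_min ≈ 3280 N

Capstan equation at impending slip: T_tight/T_slack = e^{μβ}.
β = 223.1° = 3.894 rad; e^{μβ} = e^{0.26×3.894} = 2.752.
T_slack = T_tight / e^{μβ} = 9030 / 2.752 = 3280 N.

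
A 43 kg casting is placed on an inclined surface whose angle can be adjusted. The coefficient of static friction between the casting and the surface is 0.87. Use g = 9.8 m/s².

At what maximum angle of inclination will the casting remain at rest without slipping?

At the slip threshold, m g sin θ = μ_s · m g cos θ, so tan θ = μ_s.
θ_max = arctan(0.87) = 41°.

θ_max ≈ 41°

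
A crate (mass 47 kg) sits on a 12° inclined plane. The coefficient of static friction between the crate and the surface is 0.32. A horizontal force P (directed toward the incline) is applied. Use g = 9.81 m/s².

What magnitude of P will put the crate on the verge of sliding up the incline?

At impending motion up the slope, friction acts down-slope at its limit: f = μ_s N.
Perpendicular to the incline: N = m g cos θ + P sin θ.
Along the incline: P cos θ = m g sin θ + μ_s N = m g sin θ + μ_s (m g cos θ + P sin θ).
Solving, P (cos θ − μ_s sin θ) = m g (sin θ + μ_s cos θ), so P = 47×9.81×(sin 12° + 0.32 cos 12°)/(cos 12° − 0.32 sin 12°) = 461×0.5209/0.9116 = 263 N.

P ≈ 263 N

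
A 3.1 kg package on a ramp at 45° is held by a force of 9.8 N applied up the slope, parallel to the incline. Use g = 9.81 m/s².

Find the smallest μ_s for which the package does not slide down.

N = m g cos θ = 21.5 N.
Friction must make up the shortfall along the incline: f = m g sin θ − P = 21.5 − 9.8 = 11.7 N.
At the threshold f = μ_s N, so μ_s,min = 11.7/21.5 = 0.544.

μ_s,min ≈ 0.544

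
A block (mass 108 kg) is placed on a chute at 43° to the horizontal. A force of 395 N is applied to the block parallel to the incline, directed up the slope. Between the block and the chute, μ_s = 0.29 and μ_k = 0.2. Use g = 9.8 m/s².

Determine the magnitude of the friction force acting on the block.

f ≈ 155 N (up the incline)

The normal reaction is N = m g cos θ = 774.1 N.
Parallel to the incline, ΣF = 0 gives f = m g sin θ − P = 721.8 − 395 = 326.8 N (up-slope positive).
Static friction can supply at most μ_s N = 224.5 N.
Since |326.8| > 224.5 N, static friction cannot hold it; the block slides down the incline and kinetic friction applies: f = μ_k N = 0.2 × 774.1 = 155 N.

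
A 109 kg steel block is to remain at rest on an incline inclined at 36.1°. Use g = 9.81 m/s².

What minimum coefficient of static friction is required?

μ_s,min ≈ 0.729

At the slip threshold m g sin θ = μ_s m g cos θ, so μ_s,min = tan θ.
μ_s,min = tan 36.1° = 0.729.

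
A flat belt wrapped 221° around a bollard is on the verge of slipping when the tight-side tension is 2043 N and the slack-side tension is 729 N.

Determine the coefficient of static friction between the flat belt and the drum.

T₂/T₁ = e^{μβ} → μ = ln(T₂/T₁)/β.
β = 221° = 3.857 rad.
μ = ln(2043/729)/3.857 = ln(2.802)/3.857 = 0.267.

μ ≈ 0.267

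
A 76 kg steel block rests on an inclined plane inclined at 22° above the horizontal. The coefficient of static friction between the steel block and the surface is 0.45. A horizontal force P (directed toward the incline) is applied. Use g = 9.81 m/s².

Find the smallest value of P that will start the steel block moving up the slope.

P ≈ 778 N

At impending motion up the slope, friction acts down-slope at its limit: f = μ_s N.
Perpendicular to the incline: N = m g cos θ + P sin θ.
Along the incline: P cos θ = m g sin θ + μ_s N = m g sin θ + μ_s (m g cos θ + P sin θ).
Solving, P (cos θ − μ_s sin θ) = m g (sin θ + μ_s cos θ), so P = 76×9.81×(sin 22° + 0.45 cos 22°)/(cos 22° − 0.45 sin 22°) = 746×0.7918/0.7586 = 778 N.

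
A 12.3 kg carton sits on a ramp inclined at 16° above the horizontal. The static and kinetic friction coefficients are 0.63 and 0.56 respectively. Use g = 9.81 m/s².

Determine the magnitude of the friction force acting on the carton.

f ≈ 33.3 N (up the incline)

Perpendicular to the surface, N = m g cos θ = 12.3·9.81·cos 16° = 116 N.
For equilibrium along the incline, friction must balance the weight component: f = m g sin θ = 33.26 N up the slope.
Maximum static friction available: μ_s N = 0.63 × 116 = 73.07 N.
Since |33.26| ≤ 73.07 N, no slip — friction simply equals what equilibrium demands.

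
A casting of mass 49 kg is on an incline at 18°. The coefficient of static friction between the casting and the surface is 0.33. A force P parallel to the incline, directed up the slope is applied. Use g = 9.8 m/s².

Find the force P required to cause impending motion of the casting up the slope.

P ≈ 299 N

At impending motion up the slope, friction acts down-slope at its limit: f = μ_s N.
P is parallel to the surface, so N = m g cos θ = 457 N.
Along the incline: P = m g sin θ + μ_s N = 148 + 0.33×457 = 299 N.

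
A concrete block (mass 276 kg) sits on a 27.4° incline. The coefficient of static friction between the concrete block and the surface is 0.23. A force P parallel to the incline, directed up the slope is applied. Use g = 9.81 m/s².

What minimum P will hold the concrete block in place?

The concrete block tends to slide down (tan θ > μ_s), so at the point of impending slip friction acts up-slope at its limit: f = μ_s N.
P is parallel to the surface, so N = m g cos θ = 2400 N.
Along the incline: P + μ_s N = m g sin θ, so P = 1250 − 0.23×2400 = 693 N.

P_min ≈ 693 N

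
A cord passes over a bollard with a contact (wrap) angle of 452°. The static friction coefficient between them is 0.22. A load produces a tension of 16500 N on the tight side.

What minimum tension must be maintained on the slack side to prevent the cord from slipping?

T_min ≈ 2910 N

Capstan equation at impending slip: T_tight/T_slack = e^{μβ}.
β = 452° = 7.889 rad; e^{μβ} = e^{0.22×7.889} = 5.672.
T_slack = T_tight / e^{μβ} = 16500 / 5.672 = 2910 N.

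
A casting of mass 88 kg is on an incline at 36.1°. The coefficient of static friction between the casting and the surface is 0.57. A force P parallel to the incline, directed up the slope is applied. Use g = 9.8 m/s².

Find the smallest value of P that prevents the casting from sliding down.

P_min ≈ 111 N

The casting tends to slide down (tan θ > μ_s), so at the point of impending slip friction acts up-slope at its limit: f = μ_s N.
P is parallel to the surface, so N = m g cos θ = 697 N.
Along the incline: P + μ_s N = m g sin θ, so P = 508 − 0.57×697 = 111 N.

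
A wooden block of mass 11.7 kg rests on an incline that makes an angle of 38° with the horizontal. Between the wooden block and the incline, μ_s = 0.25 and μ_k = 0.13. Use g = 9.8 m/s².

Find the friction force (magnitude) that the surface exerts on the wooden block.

The normal reaction is N = m g cos θ = 90.35 N.
For equilibrium along the incline, friction must balance the weight component: f = m g sin θ = 70.59 N up the slope.
Static friction can supply at most μ_s N = 22.59 N.
Since |70.59| > 22.59 N, static friction cannot hold it; the wooden block slides down the incline and kinetic friction applies: f = μ_k N = 0.13 × 90.35 = 11.7 N.

f ≈ 11.7 N (up the incline)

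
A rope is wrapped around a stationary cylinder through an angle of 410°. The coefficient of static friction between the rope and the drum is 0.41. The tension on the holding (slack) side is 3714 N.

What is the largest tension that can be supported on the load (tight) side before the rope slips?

At impending slip the capstan equation gives T₂/T₁ = e^{μβ} with β in radians.
β = 410° × π/180 = 7.156 rad.
e^{μβ} = e^{0.41×7.156} = 18.8.
T₂ = T₁ · e^{μβ} = 3714 × 18.8 = 69800 N.

T_max ≈ 69800 N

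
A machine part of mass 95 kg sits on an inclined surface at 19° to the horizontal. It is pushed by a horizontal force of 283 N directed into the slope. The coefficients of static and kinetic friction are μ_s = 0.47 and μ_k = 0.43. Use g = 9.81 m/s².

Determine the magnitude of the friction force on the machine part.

f ≈ 35.8 N (up the incline)

The horizontal push has a component P sin θ into the surface, so N = m g cos θ + P sin θ = 881.2 + 92.14 = 973.3 N.
Along the incline, the net driving force (taking up-slope positive) is P cos θ − m g sin θ = 267.6 − 303.4 = -35.83 N, so equilibrium requires friction f = 35.83 N (up-slope).
The limit of static friction is μ_s N = 457.5 N.
|f_req| = 35.83 ≤ 457.5 N → the machine part is in equilibrium; friction equals the required value.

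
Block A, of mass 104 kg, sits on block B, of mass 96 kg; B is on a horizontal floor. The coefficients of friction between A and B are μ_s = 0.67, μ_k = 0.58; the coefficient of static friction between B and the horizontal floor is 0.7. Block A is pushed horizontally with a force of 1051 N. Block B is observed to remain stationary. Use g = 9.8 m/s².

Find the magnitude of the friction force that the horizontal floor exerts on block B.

Between the blocks, N₁ = m_A g = 1019 N.
So the A–B interface can sustain at most μ_s N₁ = 682.9 N of static friction.
P = 1051 N exceeds that limit, so A slips over B and the interface friction becomes kinetic: f₁ = μ_k N₁ = 0.58×1019 = 591 N.
B experiences an equal 591 N forward from A (third law). B is in equilibrium, so the floor supplies f₂ = 591 N of static friction (limit μ_s(m_A+m_B)g = 1372 N, not exceeded).

f ≈ 591 N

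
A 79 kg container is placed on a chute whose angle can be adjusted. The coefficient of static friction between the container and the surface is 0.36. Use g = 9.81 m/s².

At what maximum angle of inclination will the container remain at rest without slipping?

At the slip threshold, m g sin θ = μ_s · m g cos θ, so tan θ = μ_s.
θ_max = arctan(0.36) = 19.8°.

θ_max ≈ 19.8°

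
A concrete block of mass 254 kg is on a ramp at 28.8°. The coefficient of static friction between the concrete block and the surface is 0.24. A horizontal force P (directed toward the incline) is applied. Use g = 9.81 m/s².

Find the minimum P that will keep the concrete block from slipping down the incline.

P_min ≈ 682 N

The concrete block tends to slide down (tan θ > μ_s), so at the point of impending slip friction acts up-slope at its limit: f = μ_s N.
Perpendicular to the incline: N = m g cos θ + P sin θ.
Along the incline: P cos θ + μ_s N = m g sin θ, i.e. P cos θ + μ_s (m g cos θ + P sin θ) = m g sin θ.
Solving, P (cos θ + μ_s sin θ) = m g (sin θ − μ_s cos θ), so P = 2490×0.2714/0.9919 = 682 N.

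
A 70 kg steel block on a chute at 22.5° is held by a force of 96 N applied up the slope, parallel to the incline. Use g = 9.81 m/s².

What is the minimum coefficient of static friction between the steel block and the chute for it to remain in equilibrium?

N = m g cos θ = 634.4 N.
Friction must make up the shortfall along the incline: f = m g sin θ − P = 262.8 − 96 = 166.8 N.
At the threshold f = μ_s N, so μ_s,min = 166.8/634.4 = 0.263.

μ_s,min ≈ 0.263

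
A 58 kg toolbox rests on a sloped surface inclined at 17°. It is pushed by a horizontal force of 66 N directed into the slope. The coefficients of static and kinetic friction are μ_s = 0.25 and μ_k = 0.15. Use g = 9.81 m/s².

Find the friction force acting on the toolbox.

Normal direction: N = m g cos θ + P sin θ = 563.4 N.
Parallel to the incline: P cos θ − m g sin θ = 63.12 − 166.4 = -103.2 N; the friction needed to balance this is 103.2 N acting up the slope.
Maximum static friction: μ_s N = 0.25 × 563.4 = 140.9 N.
Since 103.2 N is within the 140.9 N limit, the toolbox stays put and friction is exactly 103 N.

f ≈ 103 N (up the incline)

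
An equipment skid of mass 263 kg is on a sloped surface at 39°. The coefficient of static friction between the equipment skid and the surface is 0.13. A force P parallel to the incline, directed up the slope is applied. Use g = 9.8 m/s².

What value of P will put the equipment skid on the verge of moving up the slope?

P ≈ 1880 N

At impending motion up the slope, friction acts down-slope at its limit: f = μ_s N.
P is parallel to the surface, so N = m g cos θ = 2000 N.
Along the incline: P = m g sin θ + μ_s N = 1620 + 0.13×2000 = 1880 N.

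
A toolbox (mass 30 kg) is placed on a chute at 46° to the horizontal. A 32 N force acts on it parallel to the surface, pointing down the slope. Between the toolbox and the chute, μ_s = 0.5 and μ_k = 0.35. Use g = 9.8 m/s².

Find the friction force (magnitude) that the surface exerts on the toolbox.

f ≈ 71.5 N (up the incline)

The normal reaction is N = m g cos θ = 204.2 N.
For equilibrium along the incline the friction force must supply f = m g sin θ + P = 211.5 + 32 = 243.5 N (positive meaning up-slope).
Static friction can supply at most μ_s N = 102.1 N.
Since |243.5| > 102.1 N, static friction cannot hold it; the toolbox slides down the incline and kinetic friction applies: f = μ_k N = 0.35 × 204.2 = 71.5 N.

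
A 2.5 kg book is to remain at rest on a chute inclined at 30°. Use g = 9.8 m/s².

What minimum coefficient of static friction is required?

At the slip threshold m g sin θ = μ_s m g cos θ, so μ_s,min = tan θ.
μ_s,min = tan 30° = 0.577.

μ_s,min ≈ 0.577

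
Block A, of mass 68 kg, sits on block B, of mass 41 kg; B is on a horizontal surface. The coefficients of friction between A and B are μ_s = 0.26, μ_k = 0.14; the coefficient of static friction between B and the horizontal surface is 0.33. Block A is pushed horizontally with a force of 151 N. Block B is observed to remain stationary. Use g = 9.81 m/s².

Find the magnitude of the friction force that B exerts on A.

The normal force B exerts on A is simply A's weight, N₁ = 667.1 N.
Maximum static friction on A from B: μ_s N₁ = 0.26×667.1 = 173.4 N.
Since P = 151 N ≤ 173.4 N, A does not slip on B; friction on A equals P = 151 N.
By Newton's third law B feels 151 N forward from A. With B stationary, the floor's static friction on B balances it: f₂ = 151 N (well within μ_s(m_A+m_B)g = 352.9 N).

f ≈ 151 N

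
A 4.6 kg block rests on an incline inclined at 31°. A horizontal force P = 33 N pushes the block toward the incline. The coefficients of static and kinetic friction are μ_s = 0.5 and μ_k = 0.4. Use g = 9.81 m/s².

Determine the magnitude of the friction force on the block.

f ≈ 5.04 N (down the incline)

The horizontal push has a component P sin θ into the surface, so N = m g cos θ + P sin θ = 38.68 + 17 = 55.68 N.
Parallel to the incline: P cos θ − m g sin θ = 28.29 − 23.24 = 5.045 N; the friction needed to balance this is 5.045 N acting down the slope.
Maximum static friction: μ_s N = 0.5 × 55.68 = 27.84 N.
|f_req| = 5.045 ≤ 27.84 N → the block is in equilibrium; friction equals the required value.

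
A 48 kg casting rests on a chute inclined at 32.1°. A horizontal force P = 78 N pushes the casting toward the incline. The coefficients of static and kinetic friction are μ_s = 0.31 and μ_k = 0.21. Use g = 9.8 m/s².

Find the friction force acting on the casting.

f ≈ 92.4 N (up the incline)

The horizontal push has a component P sin θ into the surface, so N = m g cos θ + P sin θ = 398.5 + 41.45 = 439.9 N.
Along the incline, the net driving force (taking up-slope positive) is P cos θ − m g sin θ = 66.08 − 250 = -183.9 N, so equilibrium requires friction f = 183.9 N (up-slope).
The limit of static friction is μ_s N = 136.4 N.
The required 183.9 N exceeds the static limit, so the casting slides down-slope and f = μ_k N = 0.21×439.9 = 92.4 N.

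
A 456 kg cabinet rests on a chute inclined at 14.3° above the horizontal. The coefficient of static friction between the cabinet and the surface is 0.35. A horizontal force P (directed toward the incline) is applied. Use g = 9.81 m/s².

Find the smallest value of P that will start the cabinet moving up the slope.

P ≈ 2970 N

At impending motion up the slope, friction acts down-slope at its limit: f = μ_s N.
Perpendicular to the incline: N = m g cos θ + P sin θ.
Along the incline: P cos θ = m g sin θ + μ_s N = m g sin θ + μ_s (m g cos θ + P sin θ).
Solving, P (cos θ − μ_s sin θ) = m g (sin θ + μ_s cos θ), so P = 456×9.81×(sin 14.3° + 0.35 cos 14.3°)/(cos 14.3° − 0.35 sin 14.3°) = 4470×0.5862/0.8826 = 2970 N.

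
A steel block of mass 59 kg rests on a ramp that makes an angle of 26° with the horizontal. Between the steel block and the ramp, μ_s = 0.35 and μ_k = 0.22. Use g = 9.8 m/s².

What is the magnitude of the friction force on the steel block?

f ≈ 114 N (up the incline)

Normal force: N = m g cos θ = 59 × 9.8 × cos 26° = 519.7 N.
Along the slope the weight component is m g sin θ = 253.5 N; friction must supply exactly this, acting up-slope.
The static-friction ceiling is μ_s N = 0.35 × 519.7 = 181.9 N.
|253.5| exceeds 181.9 N, so the steel block slips down-slope; friction is kinetic, f = μ_k N = 0.22×519.7 = 114 N.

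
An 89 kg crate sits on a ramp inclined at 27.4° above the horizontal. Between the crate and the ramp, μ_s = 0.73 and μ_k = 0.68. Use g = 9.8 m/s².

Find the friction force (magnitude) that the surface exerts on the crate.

The normal reaction is N = m g cos θ = 774.4 N.
Along the slope the weight component is m g sin θ = 401.4 N; friction must supply exactly this, acting up-slope.
Static friction can supply at most μ_s N = 565.3 N.
Since |401.4| ≤ 565.3 N, static friction is sufficient; f equals the required value, not μ_s N.

f ≈ 401 N (up the incline)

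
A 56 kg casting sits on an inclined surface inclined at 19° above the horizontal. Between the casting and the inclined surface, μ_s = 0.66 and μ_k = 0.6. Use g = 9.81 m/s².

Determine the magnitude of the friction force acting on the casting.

f ≈ 179 N (up the incline)

Normal force: N = m g cos θ = 56 × 9.81 × cos 19° = 519.4 N.
For equilibrium along the incline, friction must balance the weight component: f = m g sin θ = 178.9 N up the slope.
The static-friction ceiling is μ_s N = 0.66 × 519.4 = 342.8 N.
Since |178.9| ≤ 342.8 N, static friction is sufficient; f equals the required value, not μ_s N.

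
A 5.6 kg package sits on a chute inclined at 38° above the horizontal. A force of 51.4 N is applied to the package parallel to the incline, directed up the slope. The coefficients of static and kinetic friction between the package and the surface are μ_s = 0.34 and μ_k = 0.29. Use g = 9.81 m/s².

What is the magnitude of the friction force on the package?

Normal force: N = m g cos θ = 5.6 × 9.81 × cos 38° = 43.29 N.
The friction needed for equilibrium is m g sin θ − P = 33.82 − 51.4 = -17.58 N, measured positive up-slope.
Maximum static friction available: μ_s N = 0.34 × 43.29 = 14.72 N.
|-17.58| exceeds 14.72 N, so the package slips up-slope; friction is kinetic, f = μ_k N = 0.29×43.29 = 12.6 N.

f ≈ 12.6 N (down the incline)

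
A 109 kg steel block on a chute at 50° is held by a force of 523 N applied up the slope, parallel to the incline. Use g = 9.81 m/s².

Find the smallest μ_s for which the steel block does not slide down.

μ_s,min ≈ 0.431

N = m g cos θ = 687.3 N.
Friction must make up the shortfall along the incline: f = m g sin θ − P = 819.1 − 523 = 296.1 N.
At the threshold f = μ_s N, so μ_s,min = 296.1/687.3 = 0.431.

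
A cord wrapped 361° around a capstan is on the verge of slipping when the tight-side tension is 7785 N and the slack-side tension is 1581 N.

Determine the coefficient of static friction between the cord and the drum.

T₂/T₁ = e^{μβ} → μ = ln(T₂/T₁)/β.
β = 361° = 6.301 rad.
μ = ln(7785/1581)/6.301 = ln(4.924)/6.301 = 0.253.

μ ≈ 0.253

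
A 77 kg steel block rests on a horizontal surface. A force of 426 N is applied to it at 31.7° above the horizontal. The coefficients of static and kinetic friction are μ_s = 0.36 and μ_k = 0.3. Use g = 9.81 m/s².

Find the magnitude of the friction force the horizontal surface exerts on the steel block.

N = m g − P sin α = 755.4 − 426×sin 31.7° = 531.5 N.
The horizontal driving force is P cos α = 362.4 N, so equilibrium needs friction f = 362.4 N.
The static-friction limit is μ_s N = 191.3 N.
362.4 > 191.3 N → the steel block slides; f = μ_k N = 0.3×531.5 = 159 N.

f ≈ 159 N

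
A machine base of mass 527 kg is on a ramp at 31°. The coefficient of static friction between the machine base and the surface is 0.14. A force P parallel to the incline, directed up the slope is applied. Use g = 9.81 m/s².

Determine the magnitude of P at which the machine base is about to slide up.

P ≈ 3280 N

At impending motion up the slope, friction acts down-slope at its limit: f = μ_s N.
P is parallel to the surface, so N = m g cos θ = 4430 N.
Along the incline: P = m g sin θ + μ_s N = 2660 + 0.14×4430 = 3280 N.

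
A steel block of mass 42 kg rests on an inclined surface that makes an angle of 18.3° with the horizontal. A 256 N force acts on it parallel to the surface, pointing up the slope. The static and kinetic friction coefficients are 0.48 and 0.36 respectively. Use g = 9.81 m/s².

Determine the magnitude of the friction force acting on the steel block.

Perpendicular to the surface, N = m g cos θ = 42·9.81·cos 18.3° = 391.2 N.
For equilibrium along the incline the friction force must supply f = m g sin θ − P = 129.4 − 256 = -126.6 N (positive meaning up-slope).
The static-friction ceiling is μ_s N = 0.48 × 391.2 = 187.8 N.
Since |-126.6| ≤ 187.8 N, static friction is sufficient; f equals the required value, not μ_s N.

f ≈ 127 N (down the incline)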